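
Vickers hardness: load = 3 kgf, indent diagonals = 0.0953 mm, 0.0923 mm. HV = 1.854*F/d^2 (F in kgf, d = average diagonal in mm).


d_avg = (0.0953+0.0923)/2 = 0.0938 mm
HV = 1.854*3/0.0938^2 = 632

632


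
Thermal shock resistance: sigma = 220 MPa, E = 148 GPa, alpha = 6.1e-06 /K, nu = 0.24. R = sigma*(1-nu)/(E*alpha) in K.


R = 220*(1-0.24)/(148*1000*6.1e-06) = 185 K

185


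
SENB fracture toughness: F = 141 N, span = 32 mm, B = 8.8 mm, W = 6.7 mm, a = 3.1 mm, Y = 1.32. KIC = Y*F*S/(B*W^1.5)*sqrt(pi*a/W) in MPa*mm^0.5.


KIC = 1.32*141*32/(8.8*6.7^1.5)*sqrt(pi*3.1/6.7) = 47.05

47.05


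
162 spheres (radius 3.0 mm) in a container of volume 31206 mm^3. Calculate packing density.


V_sphere = 4/3*pi*3.0^3 = 113.0973 mm^3
Total V = 162*113.0973 = 18321.7626 mm^3
PD = 18321.7626 / 31206 = 0.587

0.587


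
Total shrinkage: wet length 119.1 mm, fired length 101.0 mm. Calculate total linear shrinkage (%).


TS = (119.1 - 101.0) / 119.1 * 100 = 15.2%

15.2


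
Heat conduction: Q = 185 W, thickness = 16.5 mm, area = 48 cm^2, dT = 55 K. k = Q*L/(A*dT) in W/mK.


k = 185*16.5/1000/(48/10000*55) = 11.56 W/mK

11.56


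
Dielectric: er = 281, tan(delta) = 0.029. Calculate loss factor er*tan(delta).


Loss = 281 * 0.029 = 8.149

8.149


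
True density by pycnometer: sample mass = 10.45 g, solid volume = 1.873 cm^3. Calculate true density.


TD = 10.45 / 1.873 = 5.579 g/cm^3

5.579


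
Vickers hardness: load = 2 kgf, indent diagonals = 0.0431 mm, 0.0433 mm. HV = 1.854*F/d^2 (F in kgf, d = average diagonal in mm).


d_avg = (0.0431+0.0433)/2 = 0.0432 mm
HV = 1.854*2/0.0432^2 = 1987

1987


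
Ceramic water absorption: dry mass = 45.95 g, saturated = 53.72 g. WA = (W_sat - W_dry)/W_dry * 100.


WA = (53.72 - 45.95) / 45.95 * 100 = 16.91%

16.91


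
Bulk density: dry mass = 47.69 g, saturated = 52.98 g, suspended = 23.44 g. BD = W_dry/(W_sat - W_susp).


BD = 47.69 / (52.98 - 23.44) = 47.69 / 29.54 = 1.614 g/cm^3

1.614


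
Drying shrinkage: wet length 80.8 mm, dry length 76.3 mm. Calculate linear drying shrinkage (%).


DS = (80.8 - 76.3) / 80.8 * 100 = 5.57%

5.57


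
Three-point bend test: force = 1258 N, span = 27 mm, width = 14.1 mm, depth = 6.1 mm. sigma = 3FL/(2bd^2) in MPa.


sigma = 3*1258*27/(2*14.1*6.1^2) = 97.1 MPa

97.1


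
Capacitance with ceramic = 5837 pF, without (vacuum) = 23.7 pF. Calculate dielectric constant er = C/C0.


er = 5837 / 23.7 = 246.29

246.29


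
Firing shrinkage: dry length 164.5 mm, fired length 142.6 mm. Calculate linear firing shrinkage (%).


FS = (164.5 - 142.6) / 164.5 * 100 = 13.31%

13.31


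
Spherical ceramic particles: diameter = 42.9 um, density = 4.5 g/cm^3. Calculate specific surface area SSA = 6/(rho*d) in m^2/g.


SSA = 6 / (4.5 * 42.9) = 0.031 m^2/g

0.031


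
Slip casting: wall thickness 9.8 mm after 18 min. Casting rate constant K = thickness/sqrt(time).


K = 9.8 / sqrt(18) = 9.8 / 4.2426 = 2.31 mm/min^0.5

2.31


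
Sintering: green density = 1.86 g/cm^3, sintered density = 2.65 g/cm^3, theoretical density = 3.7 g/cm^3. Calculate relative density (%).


Relative = 2.65 / 3.7 * 100 = 71.6%

71.6


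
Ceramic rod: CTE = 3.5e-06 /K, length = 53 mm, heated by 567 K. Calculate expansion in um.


dL = 3.5e-06 * 53 * 567 * 1000 = 105.179 um

105.179


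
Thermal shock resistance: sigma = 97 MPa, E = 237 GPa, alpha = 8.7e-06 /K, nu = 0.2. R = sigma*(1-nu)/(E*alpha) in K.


R = 97*(1-0.2)/(237*1000*8.7e-06) = 38 K

38


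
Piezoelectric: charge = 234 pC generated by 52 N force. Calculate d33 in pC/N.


d33 = 234 / 52 = 4.5 pC/N

4.5


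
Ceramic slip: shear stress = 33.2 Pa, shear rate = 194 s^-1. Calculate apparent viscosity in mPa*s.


eta = tau/gamma * 1000 = 33.2/194 * 1000 = 171.1 mPa*s

171.1


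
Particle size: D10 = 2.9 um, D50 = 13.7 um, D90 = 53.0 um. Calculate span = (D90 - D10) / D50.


Span = (53.0 - 2.9) / 13.7 = 50.1 / 13.7 = 3.657

3.657


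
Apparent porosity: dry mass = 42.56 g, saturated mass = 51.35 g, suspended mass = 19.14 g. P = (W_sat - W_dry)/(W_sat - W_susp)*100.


P = (51.35 - 42.56) / (51.35 - 19.14) * 100 = 8.79 / 32.21 * 100 = 27.3%

27.3


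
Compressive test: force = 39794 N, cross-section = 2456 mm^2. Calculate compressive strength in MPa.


CS = 39794 / 2456 = 16.2 MPa

16.2


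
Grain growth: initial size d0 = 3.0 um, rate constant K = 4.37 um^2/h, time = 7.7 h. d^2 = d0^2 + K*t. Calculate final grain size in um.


d^2 = 3.0^2 + 4.37*7.7 = 42.649
d = sqrt(42.649) = 6.53 um

6.53


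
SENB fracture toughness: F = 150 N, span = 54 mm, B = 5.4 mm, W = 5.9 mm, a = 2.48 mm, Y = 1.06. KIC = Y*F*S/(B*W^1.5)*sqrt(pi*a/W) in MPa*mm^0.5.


KIC = 1.06*150*54/(5.4*5.9^1.5)*sqrt(pi*2.48/5.9) = 127.5

127.5


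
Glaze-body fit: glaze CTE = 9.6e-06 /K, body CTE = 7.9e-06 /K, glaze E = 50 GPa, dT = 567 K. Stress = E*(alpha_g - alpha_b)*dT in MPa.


Stress = 50*1000*(9.6e-06 - 7.9e-06)*567 = 48.2 MPa

48.2


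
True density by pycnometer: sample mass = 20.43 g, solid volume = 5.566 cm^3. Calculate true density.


TD = 20.43 / 5.566 = 3.67 g/cm^3

3.67


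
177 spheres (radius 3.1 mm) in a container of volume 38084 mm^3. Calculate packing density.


V_sphere = 4/3*pi*3.1^3 = 124.7882 mm^3
Total V = 177*124.7882 = 22087.5114 mm^3
PD = 22087.5114 / 38084 = 0.58

0.58


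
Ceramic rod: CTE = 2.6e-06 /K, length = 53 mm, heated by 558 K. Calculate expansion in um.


dL = 2.6e-06 * 53 * 558 * 1000 = 76.892 um

76.892


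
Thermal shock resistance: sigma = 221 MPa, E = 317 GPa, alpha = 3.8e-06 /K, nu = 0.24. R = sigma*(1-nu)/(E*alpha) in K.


R = 221*(1-0.24)/(317*1000*3.8e-06) = 139 K

139


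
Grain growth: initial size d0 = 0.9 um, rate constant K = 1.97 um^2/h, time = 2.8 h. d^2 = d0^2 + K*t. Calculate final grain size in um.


d^2 = 0.9^2 + 1.97*2.8 = 6.326
d = sqrt(6.326) = 2.52 um

2.52


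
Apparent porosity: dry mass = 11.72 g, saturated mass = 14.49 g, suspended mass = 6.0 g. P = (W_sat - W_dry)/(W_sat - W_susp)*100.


P = (14.49 - 11.72) / (14.49 - 6.0) * 100 = 2.77 / 8.49 * 100 = 32.6%

32.6


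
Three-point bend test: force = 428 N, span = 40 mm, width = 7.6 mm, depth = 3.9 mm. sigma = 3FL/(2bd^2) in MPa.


sigma = 3*428*40/(2*7.6*3.9^2) = 222.2 MPa

222.2


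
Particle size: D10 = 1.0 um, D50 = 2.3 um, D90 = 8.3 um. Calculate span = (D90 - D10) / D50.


Span = (8.3 - 1.0) / 2.3 = 7.3 / 2.3 = 3.174

3.174


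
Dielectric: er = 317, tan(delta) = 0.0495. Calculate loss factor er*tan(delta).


Loss = 317 * 0.0495 = 15.692

15.692


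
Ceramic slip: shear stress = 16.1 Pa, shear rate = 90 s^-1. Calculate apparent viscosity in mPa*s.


eta = tau/gamma * 1000 = 16.1/90 * 1000 = 178.9 mPa*s

178.9


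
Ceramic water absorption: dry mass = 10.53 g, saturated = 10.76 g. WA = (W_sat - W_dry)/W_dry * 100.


WA = (10.76 - 10.53) / 10.53 * 100 = 2.18%

2.18


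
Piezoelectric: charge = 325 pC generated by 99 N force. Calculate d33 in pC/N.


d33 = 325 / 99 = 3.3 pC/N

3.3


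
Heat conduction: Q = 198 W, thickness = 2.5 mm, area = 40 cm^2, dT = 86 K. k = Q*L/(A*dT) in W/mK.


k = 198*2.5/1000/(40/10000*86) = 1.44 W/mK

1.44


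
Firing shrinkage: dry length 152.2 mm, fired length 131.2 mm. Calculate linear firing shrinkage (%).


FS = (152.2 - 131.2) / 152.2 * 100 = 13.8%

13.8


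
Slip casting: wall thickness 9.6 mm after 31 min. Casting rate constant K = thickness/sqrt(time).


K = 9.6 / sqrt(31) = 9.6 / 5.5678 = 1.724 mm/min^0.5

1.724


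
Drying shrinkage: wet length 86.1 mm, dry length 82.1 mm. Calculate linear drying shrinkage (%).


DS = (86.1 - 82.1) / 86.1 * 100 = 4.65%

4.65


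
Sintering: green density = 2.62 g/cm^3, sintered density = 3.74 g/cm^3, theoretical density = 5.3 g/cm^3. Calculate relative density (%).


Relative = 3.74 / 5.3 * 100 = 70.6%

70.6


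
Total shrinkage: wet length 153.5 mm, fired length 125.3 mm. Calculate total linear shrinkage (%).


TS = (153.5 - 125.3) / 153.5 * 100 = 18.37%

18.37


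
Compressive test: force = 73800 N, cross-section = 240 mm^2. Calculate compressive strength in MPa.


CS = 73800 / 240 = 307.5 MPa

307.5


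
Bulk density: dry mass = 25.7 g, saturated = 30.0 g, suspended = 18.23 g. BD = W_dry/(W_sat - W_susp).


BD = 25.7 / (30.0 - 18.23) = 25.7 / 11.77 = 2.184 g/cm^3

2.184


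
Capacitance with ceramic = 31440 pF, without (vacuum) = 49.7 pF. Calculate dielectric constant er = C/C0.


er = 31440 / 49.7 = 632.6

632.6


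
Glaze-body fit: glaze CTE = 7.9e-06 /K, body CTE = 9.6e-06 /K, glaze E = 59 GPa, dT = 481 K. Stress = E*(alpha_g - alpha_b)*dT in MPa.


Stress = 59*1000*(7.9e-06 - 9.6e-06)*481 = -48.2 MPa

-48.2


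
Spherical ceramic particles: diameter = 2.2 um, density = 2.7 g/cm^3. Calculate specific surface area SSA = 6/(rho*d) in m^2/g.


SSA = 6 / (2.7 * 2.2) = 1.01 m^2/g

1.01


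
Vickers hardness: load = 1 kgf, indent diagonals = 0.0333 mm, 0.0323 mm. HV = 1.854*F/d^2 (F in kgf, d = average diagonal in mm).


d_avg = (0.0333+0.0323)/2 = 0.0328 mm
HV = 1.854*1/0.0328^2 = 1723

1723


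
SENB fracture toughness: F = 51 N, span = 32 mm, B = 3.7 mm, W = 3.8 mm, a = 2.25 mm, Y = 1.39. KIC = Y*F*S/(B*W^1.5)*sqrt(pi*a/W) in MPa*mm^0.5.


KIC = 1.39*51*32/(3.7*3.8^1.5)*sqrt(pi*2.25/3.8) = 112.88

112.88


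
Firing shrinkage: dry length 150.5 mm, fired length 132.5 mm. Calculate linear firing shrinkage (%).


FS = (150.5 - 132.5) / 150.5 * 100 = 11.96%

11.96


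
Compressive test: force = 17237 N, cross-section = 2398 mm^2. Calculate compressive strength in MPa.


CS = 17237 / 2398 = 7.2 MPa

7.2


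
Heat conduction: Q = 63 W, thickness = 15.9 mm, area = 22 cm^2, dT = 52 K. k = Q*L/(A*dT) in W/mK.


k = 63*15.9/1000/(22/10000*52) = 8.76 W/mK

8.76


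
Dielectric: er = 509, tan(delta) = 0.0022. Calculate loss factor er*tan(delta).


Loss = 509 * 0.0022 = 1.12

1.12


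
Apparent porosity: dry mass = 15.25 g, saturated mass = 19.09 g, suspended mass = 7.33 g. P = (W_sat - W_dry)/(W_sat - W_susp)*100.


P = (19.09 - 15.25) / (19.09 - 7.33) * 100 = 3.84 / 11.76 * 100 = 32.7%

32.7


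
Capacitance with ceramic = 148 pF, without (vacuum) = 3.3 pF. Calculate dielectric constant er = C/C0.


er = 148 / 3.3 = 44.85

44.85


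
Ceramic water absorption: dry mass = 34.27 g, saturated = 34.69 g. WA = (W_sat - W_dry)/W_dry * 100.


WA = (34.69 - 34.27) / 34.27 * 100 = 1.23%

1.23


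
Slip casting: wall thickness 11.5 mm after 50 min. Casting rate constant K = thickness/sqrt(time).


K = 11.5 / sqrt(50) = 11.5 / 7.0711 = 1.626 mm/min^0.5

1.626


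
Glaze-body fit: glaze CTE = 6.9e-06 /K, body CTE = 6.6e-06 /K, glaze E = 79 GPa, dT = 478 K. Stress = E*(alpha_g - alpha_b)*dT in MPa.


Stress = 79*1000*(6.9e-06 - 6.6e-06)*478 = 11.3 MPa

11.3


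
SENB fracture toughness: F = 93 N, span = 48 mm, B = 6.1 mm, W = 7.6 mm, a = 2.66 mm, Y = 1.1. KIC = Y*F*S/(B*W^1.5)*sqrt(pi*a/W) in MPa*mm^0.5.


KIC = 1.1*93*48/(6.1*7.6^1.5)*sqrt(pi*2.66/7.6) = 40.29

40.29


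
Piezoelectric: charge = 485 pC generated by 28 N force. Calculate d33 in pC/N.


d33 = 485 / 28 = 17.3 pC/N

17.3


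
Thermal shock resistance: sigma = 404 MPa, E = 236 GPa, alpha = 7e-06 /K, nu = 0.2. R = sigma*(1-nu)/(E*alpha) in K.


R = 404*(1-0.2)/(236*1000*7e-06) = 196 K

196


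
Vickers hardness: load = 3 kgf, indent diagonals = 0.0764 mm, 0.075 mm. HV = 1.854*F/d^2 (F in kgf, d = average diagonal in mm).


d_avg = (0.0764+0.075)/2 = 0.0757 mm
HV = 1.854*3/0.0757^2 = 971

971


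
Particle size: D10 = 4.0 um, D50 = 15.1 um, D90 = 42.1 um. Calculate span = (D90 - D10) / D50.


Span = (42.1 - 4.0) / 15.1 = 38.1 / 15.1 = 2.523

2.523


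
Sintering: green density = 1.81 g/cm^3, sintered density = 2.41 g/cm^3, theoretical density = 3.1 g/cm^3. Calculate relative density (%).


Relative = 2.41 / 3.1 * 100 = 77.7%

77.7


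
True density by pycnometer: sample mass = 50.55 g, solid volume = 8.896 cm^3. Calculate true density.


TD = 50.55 / 8.896 = 5.682 g/cm^3

5.682


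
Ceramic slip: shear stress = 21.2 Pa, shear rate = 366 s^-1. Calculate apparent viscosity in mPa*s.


eta = tau/gamma * 1000 = 21.2/366 * 1000 = 57.9 mPa*s

57.9


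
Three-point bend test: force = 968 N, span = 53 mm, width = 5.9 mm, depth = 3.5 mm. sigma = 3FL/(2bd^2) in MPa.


sigma = 3*968*53/(2*5.9*3.5^2) = 1064.8 MPa

1064.8


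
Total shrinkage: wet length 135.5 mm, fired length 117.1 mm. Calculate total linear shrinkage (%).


TS = (135.5 - 117.1) / 135.5 * 100 = 13.58%

13.58


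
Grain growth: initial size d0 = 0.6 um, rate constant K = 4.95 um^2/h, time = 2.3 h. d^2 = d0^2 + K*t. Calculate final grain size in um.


d^2 = 0.6^2 + 4.95*2.3 = 11.745
d = sqrt(11.745) = 3.43 um

3.43


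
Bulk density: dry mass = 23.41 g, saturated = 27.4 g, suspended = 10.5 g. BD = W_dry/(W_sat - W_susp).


BD = 23.41 / (27.4 - 10.5) = 23.41 / 16.9 = 1.385 g/cm^3

1.385


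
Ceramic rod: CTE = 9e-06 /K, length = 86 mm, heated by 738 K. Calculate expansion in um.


dL = 9e-06 * 86 * 738 * 1000 = 571.212 um

571.212


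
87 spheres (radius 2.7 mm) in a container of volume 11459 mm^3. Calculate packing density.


V_sphere = 4/3*pi*2.7^3 = 82.448 mm^3
Total V = 87*82.448 = 7172.976 mm^3
PD = 7172.976 / 11459 = 0.626

0.626


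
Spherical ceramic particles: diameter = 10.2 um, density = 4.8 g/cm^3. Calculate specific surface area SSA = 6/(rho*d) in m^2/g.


SSA = 6 / (4.8 * 10.2) = 0.123 m^2/g

0.123


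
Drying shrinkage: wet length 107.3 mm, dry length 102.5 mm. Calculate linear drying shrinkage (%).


DS = (107.3 - 102.5) / 107.3 * 100 = 4.47%

4.47


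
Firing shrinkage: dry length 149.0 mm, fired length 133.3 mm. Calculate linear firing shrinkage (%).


FS = (149.0 - 133.3) / 149.0 * 100 = 10.54%

10.54


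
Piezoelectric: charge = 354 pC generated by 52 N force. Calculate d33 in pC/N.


d33 = 354 / 52 = 6.8 pC/N

6.8


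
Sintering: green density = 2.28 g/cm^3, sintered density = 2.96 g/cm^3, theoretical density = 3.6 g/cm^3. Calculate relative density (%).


Relative = 2.96 / 3.6 * 100 = 82.2%

82.2


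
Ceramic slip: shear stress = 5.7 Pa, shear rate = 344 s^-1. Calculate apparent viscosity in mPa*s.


eta = tau/gamma * 1000 = 5.7/344 * 1000 = 16.6 mPa*s

16.6


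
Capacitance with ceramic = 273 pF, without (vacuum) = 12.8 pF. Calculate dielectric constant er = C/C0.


er = 273 / 12.8 = 21.33

21.33


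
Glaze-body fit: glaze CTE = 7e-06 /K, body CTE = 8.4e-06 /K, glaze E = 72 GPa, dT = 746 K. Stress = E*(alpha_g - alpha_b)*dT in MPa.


Stress = 72*1000*(7e-06 - 8.4e-06)*746 = -75.2 MPa

-75.2


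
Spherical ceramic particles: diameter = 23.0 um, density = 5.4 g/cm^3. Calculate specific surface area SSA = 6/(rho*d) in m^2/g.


SSA = 6 / (5.4 * 23.0) = 0.048 m^2/g

0.048


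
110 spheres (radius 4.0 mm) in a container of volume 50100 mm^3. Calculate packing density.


V_sphere = 4/3*pi*4.0^3 = 268.0826 mm^3
Total V = 110*268.0826 = 29489.086 mm^3
PD = 29489.086 / 50100 = 0.589

0.589


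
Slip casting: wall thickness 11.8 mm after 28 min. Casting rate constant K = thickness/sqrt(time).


K = 11.8 / sqrt(28) = 11.8 / 5.2915 = 2.23 mm/min^0.5

2.23


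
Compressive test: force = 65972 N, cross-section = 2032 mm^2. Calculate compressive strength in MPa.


CS = 65972 / 2032 = 32.5 MPa

32.5


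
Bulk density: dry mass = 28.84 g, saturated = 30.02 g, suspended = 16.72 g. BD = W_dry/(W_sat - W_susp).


BD = 28.84 / (30.02 - 16.72) = 28.84 / 13.3 = 2.168 g/cm^3

2.168


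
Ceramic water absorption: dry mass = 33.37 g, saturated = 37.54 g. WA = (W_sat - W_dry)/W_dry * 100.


WA = (37.54 - 33.37) / 33.37 * 100 = 12.5%

12.5


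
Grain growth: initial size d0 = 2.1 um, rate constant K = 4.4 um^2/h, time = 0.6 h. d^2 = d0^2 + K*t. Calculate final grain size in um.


d^2 = 2.1^2 + 4.4*0.6 = 7.05
d = sqrt(7.05) = 2.66 um

2.66


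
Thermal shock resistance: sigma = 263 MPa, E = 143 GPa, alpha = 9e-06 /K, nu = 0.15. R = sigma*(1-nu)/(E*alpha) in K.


R = 263*(1-0.15)/(143*1000*9e-06) = 174 K

174


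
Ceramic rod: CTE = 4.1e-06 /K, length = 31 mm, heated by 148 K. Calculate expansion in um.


dL = 4.1e-06 * 31 * 148 * 1000 = 18.811 um

18.811


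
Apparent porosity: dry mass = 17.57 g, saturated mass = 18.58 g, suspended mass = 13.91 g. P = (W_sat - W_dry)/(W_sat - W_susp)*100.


P = (18.58 - 17.57) / (18.58 - 13.91) * 100 = 1.01 / 4.67 * 100 = 21.6%

21.6


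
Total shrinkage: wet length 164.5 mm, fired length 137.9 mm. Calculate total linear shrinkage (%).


TS = (164.5 - 137.9) / 164.5 * 100 = 16.17%

16.17


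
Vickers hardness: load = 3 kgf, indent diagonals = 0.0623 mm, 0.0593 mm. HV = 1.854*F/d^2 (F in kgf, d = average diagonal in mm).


d_avg = (0.0623+0.0593)/2 = 0.0608 mm
HV = 1.854*3/0.0608^2 = 1505

1505


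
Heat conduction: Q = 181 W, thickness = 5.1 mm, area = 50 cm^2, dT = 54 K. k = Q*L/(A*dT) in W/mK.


k = 181*5.1/1000/(50/10000*54) = 3.42 W/mK

3.42


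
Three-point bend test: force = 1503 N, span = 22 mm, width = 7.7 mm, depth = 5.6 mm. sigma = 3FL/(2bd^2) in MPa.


sigma = 3*1503*22/(2*7.7*5.6^2) = 205.4 MPa

205.4


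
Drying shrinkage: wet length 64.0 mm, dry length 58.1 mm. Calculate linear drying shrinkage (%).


DS = (64.0 - 58.1) / 64.0 * 100 = 9.22%

9.22


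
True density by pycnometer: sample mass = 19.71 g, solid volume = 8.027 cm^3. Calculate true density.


TD = 19.71 / 8.027 = 2.455 g/cm^3

2.455


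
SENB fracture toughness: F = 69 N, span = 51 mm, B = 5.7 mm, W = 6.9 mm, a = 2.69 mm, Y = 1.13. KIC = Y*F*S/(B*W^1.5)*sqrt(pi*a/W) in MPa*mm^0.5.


KIC = 1.13*69*51/(5.7*6.9^1.5)*sqrt(pi*2.69/6.9) = 42.6

42.6


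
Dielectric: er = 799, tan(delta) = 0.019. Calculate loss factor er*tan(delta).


Loss = 799 * 0.019 = 15.181

15.181


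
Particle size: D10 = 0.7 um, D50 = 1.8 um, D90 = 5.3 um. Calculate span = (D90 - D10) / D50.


Span = (5.3 - 0.7) / 1.8 = 4.6 / 1.8 = 2.556

2.556


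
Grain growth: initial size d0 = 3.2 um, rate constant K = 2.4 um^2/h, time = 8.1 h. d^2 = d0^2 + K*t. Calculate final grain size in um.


d^2 = 3.2^2 + 2.4*8.1 = 29.68
d = sqrt(29.68) = 5.45 um

5.45


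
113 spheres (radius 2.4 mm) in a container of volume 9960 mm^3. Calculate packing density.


V_sphere = 4/3*pi*2.4^3 = 57.9058 mm^3
Total V = 113*57.9058 = 6543.3554 mm^3
PD = 6543.3554 / 9960 = 0.657

0.657


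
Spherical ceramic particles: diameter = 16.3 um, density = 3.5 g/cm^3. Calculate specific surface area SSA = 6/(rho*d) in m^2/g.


SSA = 6 / (3.5 * 16.3) = 0.105 m^2/g

0.105


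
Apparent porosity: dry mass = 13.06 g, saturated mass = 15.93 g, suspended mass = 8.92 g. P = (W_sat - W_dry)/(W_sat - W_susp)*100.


P = (15.93 - 13.06) / (15.93 - 8.92) * 100 = 2.87 / 7.01 * 100 = 40.9%

40.9


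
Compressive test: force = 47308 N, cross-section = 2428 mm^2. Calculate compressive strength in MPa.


CS = 47308 / 2428 = 19.5 MPa

19.5


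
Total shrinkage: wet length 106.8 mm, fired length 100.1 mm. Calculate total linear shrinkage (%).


TS = (106.8 - 100.1) / 106.8 * 100 = 6.27%

6.27


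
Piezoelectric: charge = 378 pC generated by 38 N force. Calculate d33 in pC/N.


d33 = 378 / 38 = 9.9 pC/N

9.9


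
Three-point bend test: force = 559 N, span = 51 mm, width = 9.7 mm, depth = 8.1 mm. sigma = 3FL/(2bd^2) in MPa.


sigma = 3*559*51/(2*9.7*8.1^2) = 67.2 MPa

67.2


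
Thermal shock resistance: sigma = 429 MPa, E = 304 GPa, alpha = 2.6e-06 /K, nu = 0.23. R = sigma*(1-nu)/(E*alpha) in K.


R = 429*(1-0.23)/(304*1000*2.6e-06) = 418 K

418


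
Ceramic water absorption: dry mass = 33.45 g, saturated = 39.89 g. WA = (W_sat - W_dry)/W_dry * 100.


WA = (39.89 - 33.45) / 33.45 * 100 = 19.25%

19.25


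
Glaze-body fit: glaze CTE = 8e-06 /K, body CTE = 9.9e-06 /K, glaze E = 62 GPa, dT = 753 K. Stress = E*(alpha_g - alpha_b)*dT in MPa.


Stress = 62*1000*(8e-06 - 9.9e-06)*753 = -88.7 MPa

-88.7


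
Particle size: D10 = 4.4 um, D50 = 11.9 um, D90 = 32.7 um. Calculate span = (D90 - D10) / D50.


Span = (32.7 - 4.4) / 11.9 = 28.3 / 11.9 = 2.378

2.378


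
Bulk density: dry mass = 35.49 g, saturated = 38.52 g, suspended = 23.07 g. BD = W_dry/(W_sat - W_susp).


BD = 35.49 / (38.52 - 23.07) = 35.49 / 15.45 = 2.297 g/cm^3

2.297


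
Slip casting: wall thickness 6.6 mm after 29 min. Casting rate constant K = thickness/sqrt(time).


K = 6.6 / sqrt(29) = 6.6 / 5.3852 = 1.226 mm/min^0.5

1.226


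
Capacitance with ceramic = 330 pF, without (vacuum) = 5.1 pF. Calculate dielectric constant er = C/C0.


er = 330 / 5.1 = 64.71

64.71


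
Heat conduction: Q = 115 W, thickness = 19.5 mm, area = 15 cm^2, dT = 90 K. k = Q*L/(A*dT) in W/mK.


k = 115*19.5/1000/(15/10000*90) = 16.61 W/mK

16.61


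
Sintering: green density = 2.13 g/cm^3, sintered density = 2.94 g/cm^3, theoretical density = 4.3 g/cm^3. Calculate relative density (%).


Relative = 2.94 / 4.3 * 100 = 68.4%

68.4


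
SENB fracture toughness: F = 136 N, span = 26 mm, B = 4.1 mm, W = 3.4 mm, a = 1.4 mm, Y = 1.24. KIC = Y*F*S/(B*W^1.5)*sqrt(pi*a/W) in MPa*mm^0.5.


KIC = 1.24*136*26/(4.1*3.4^1.5)*sqrt(pi*1.4/3.4) = 194.01

194.01


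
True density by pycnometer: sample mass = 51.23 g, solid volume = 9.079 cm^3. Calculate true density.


TD = 51.23 / 9.079 = 5.643 g/cm^3

5.643


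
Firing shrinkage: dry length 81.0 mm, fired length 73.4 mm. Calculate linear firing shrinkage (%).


FS = (81.0 - 73.4) / 81.0 * 100 = 9.38%

9.38


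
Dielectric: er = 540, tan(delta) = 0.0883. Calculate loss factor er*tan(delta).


Loss = 540 * 0.0883 = 47.682

47.682


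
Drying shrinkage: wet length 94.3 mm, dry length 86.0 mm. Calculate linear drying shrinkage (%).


DS = (94.3 - 86.0) / 94.3 * 100 = 8.8%

8.8


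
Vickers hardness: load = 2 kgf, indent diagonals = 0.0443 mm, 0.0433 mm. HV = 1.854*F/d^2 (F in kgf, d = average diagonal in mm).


d_avg = (0.0443+0.0433)/2 = 0.0438 mm
HV = 1.854*2/0.0438^2 = 1933

1933


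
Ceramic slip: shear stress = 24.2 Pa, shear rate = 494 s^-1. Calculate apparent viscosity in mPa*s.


eta = tau/gamma * 1000 = 24.2/494 * 1000 = 49.0 mPa*s

49.0


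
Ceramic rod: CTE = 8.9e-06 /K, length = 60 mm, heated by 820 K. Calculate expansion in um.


dL = 8.9e-06 * 60 * 820 * 1000 = 437.88 um

437.88


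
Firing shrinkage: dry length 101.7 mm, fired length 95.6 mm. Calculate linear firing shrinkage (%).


FS = (101.7 - 95.6) / 101.7 * 100 = 6.0%

6.0


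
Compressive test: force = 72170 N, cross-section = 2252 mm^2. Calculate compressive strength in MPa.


CS = 72170 / 2252 = 32.0 MPa

32.0


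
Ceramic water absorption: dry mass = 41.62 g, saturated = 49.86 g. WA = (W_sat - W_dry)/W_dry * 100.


WA = (49.86 - 41.62) / 41.62 * 100 = 19.8%

19.8


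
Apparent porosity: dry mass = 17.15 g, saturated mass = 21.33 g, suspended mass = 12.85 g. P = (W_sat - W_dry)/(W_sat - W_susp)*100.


P = (21.33 - 17.15) / (21.33 - 12.85) * 100 = 4.18 / 8.48 * 100 = 49.3%

49.3


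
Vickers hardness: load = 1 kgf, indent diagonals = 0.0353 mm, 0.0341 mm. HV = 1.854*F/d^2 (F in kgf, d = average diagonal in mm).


d_avg = (0.0353+0.0341)/2 = 0.0347 mm
HV = 1.854*1/0.0347^2 = 1540

1540


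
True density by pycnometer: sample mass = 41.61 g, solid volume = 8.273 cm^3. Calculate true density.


TD = 41.61 / 8.273 = 5.03 g/cm^3

5.03


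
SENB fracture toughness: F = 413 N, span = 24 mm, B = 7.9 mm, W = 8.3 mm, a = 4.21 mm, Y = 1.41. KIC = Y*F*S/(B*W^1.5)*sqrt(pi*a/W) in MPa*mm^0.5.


KIC = 1.41*413*24/(7.9*8.3^1.5)*sqrt(pi*4.21/8.3) = 93.39

93.39


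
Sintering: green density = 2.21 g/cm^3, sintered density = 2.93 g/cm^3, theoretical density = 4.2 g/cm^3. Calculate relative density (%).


Relative = 2.93 / 4.2 * 100 = 69.8%

69.8


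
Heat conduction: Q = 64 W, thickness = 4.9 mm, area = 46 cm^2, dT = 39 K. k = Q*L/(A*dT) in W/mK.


k = 64*4.9/1000/(46/10000*39) = 1.75 W/mK

1.75


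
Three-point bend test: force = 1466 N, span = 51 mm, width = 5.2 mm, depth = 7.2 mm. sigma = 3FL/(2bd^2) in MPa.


sigma = 3*1466*51/(2*5.2*7.2^2) = 416.0 MPa

416.0


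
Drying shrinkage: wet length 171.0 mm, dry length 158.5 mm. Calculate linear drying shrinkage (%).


DS = (171.0 - 158.5) / 171.0 * 100 = 7.31%

7.31


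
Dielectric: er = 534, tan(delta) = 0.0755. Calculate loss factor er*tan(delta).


Loss = 534 * 0.0755 = 40.317

40.317


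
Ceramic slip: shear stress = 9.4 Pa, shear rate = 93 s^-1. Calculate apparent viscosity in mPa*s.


eta = tau/gamma * 1000 = 9.4/93 * 1000 = 101.1 mPa*s

101.1


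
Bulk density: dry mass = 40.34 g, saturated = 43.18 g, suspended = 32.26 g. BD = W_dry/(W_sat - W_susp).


BD = 40.34 / (43.18 - 32.26) = 40.34 / 10.92 = 3.694 g/cm^3

3.694


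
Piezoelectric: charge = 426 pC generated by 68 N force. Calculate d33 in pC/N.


d33 = 426 / 68 = 6.3 pC/N

6.3


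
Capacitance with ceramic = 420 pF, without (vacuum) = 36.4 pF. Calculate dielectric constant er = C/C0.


er = 420 / 36.4 = 11.54

11.54


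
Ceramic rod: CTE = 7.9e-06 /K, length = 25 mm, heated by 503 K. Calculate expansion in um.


dL = 7.9e-06 * 25 * 503 * 1000 = 99.343 um

99.343


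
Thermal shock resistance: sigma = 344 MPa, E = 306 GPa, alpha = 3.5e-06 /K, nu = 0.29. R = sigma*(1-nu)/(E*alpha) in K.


R = 344*(1-0.29)/(306*1000*3.5e-06) = 228 K

228


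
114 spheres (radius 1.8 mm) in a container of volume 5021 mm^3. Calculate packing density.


V_sphere = 4/3*pi*1.8^3 = 24.429 mm^3
Total V = 114*24.429 = 2784.906 mm^3
PD = 2784.906 / 5021 = 0.555

0.555


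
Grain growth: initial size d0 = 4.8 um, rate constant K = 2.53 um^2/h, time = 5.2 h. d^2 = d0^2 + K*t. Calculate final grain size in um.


d^2 = 4.8^2 + 2.53*5.2 = 36.196
d = sqrt(36.196) = 6.02 um

6.02


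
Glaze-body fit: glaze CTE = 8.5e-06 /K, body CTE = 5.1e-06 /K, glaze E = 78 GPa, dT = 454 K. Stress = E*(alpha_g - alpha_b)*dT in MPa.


Stress = 78*1000*(8.5e-06 - 5.1e-06)*454 = 120.4 MPa

120.4


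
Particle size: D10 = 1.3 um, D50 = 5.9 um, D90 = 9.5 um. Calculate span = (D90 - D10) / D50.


Span = (9.5 - 1.3) / 5.9 = 8.2 / 5.9 = 1.39

1.39


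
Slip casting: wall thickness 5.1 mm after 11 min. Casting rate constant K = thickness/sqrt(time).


K = 5.1 / sqrt(11) = 5.1 / 3.3166 = 1.538 mm/min^0.5

1.538


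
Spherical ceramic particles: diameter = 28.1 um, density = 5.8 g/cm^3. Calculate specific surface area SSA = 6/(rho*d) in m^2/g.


SSA = 6 / (5.8 * 28.1) = 0.037 m^2/g

0.037


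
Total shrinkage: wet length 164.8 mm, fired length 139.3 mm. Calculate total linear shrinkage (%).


TS = (164.8 - 139.3) / 164.8 * 100 = 15.47%

15.47


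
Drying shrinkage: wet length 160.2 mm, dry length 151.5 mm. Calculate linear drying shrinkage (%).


DS = (160.2 - 151.5) / 160.2 * 100 = 5.43%

5.43


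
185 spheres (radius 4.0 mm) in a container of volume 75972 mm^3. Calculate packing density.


V_sphere = 4/3*pi*4.0^3 = 268.0826 mm^3
Total V = 185*268.0826 = 49595.281 mm^3
PD = 49595.281 / 75972 = 0.653

0.653


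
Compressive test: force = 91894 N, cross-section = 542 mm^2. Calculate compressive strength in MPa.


CS = 91894 / 542 = 169.5 MPa

169.5


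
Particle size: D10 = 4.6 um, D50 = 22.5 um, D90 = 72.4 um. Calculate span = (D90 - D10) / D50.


Span = (72.4 - 4.6) / 22.5 = 67.8 / 22.5 = 3.013

3.013


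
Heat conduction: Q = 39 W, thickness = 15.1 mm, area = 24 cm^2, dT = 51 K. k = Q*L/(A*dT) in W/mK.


k = 39*15.1/1000/(24/10000*51) = 4.81 W/mK

4.81


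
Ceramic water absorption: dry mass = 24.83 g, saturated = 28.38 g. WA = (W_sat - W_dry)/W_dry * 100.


WA = (28.38 - 24.83) / 24.83 * 100 = 14.3%

14.3


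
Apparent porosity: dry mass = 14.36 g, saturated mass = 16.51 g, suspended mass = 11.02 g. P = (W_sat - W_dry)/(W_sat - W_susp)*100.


P = (16.51 - 14.36) / (16.51 - 11.02) * 100 = 2.15 / 5.49 * 100 = 39.2%

39.2


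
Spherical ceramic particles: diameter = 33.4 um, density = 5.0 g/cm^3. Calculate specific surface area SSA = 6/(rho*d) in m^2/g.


SSA = 6 / (5.0 * 33.4) = 0.036 m^2/g

0.036


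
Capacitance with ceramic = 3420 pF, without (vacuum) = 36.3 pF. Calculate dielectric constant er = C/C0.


er = 3420 / 36.3 = 94.21

94.21


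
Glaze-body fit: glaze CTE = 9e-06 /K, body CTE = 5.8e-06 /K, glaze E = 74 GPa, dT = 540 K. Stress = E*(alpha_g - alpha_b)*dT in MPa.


Stress = 74*1000*(9e-06 - 5.8e-06)*540 = 127.9 MPa

127.9


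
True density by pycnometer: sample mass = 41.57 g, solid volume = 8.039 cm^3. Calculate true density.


TD = 41.57 / 8.039 = 5.171 g/cm^3

5.171


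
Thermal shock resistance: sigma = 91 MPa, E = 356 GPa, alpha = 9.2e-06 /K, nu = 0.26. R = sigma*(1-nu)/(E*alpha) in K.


R = 91*(1-0.26)/(356*1000*9.2e-06) = 21 K

21


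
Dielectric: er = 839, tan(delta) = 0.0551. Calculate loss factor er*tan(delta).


Loss = 839 * 0.0551 = 46.229

46.229


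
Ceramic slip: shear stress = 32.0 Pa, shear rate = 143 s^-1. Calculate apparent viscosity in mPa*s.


eta = tau/gamma * 1000 = 32.0/143 * 1000 = 223.8 mPa*s

223.8


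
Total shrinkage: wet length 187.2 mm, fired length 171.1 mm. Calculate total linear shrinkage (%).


TS = (187.2 - 171.1) / 187.2 * 100 = 8.6%

8.6


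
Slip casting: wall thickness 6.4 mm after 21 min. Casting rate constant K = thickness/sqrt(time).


K = 6.4 / sqrt(21) = 6.4 / 4.5826 = 1.397 mm/min^0.5

1.397


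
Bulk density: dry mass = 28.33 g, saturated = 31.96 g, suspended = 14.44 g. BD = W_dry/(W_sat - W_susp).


BD = 28.33 / (31.96 - 14.44) = 28.33 / 17.52 = 1.617 g/cm^3

1.617


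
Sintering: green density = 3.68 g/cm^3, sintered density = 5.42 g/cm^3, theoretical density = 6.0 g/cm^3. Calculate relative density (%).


Relative = 5.42 / 6.0 * 100 = 90.3%

90.3


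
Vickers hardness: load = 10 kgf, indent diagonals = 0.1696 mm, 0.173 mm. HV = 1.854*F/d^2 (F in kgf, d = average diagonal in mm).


d_avg = (0.1696+0.173)/2 = 0.1713 mm
HV = 1.854*10/0.1713^2 = 632

632


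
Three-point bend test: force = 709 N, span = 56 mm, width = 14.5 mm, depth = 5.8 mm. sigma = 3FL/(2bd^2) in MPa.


sigma = 3*709*56/(2*14.5*5.8^2) = 122.1 MPa

122.1


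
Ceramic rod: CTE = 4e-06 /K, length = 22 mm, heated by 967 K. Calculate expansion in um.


dL = 4e-06 * 22 * 967 * 1000 = 85.096 um

85.096


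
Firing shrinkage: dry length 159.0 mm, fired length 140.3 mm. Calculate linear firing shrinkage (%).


FS = (159.0 - 140.3) / 159.0 * 100 = 11.76%

11.76


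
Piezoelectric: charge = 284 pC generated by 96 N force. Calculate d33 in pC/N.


d33 = 284 / 96 = 3.0 pC/N

3.0


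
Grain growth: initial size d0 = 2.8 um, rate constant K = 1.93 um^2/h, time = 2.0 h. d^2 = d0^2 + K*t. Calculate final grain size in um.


d^2 = 2.8^2 + 1.93*2.0 = 11.7
d = sqrt(11.7) = 3.42 um

3.42


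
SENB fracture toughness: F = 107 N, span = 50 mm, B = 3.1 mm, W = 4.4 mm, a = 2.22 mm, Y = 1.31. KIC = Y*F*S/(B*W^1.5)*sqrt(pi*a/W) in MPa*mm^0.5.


KIC = 1.31*107*50/(3.1*4.4^1.5)*sqrt(pi*2.22/4.4) = 308.4

308.4


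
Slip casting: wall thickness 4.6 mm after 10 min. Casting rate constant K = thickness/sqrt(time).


K = 4.6 / sqrt(10) = 4.6 / 3.1623 = 1.455 mm/min^0.5

1.455


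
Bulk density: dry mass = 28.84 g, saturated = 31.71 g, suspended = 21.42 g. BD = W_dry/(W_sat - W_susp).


BD = 28.84 / (31.71 - 21.42) = 28.84 / 10.29 = 2.803 g/cm^3

2.803


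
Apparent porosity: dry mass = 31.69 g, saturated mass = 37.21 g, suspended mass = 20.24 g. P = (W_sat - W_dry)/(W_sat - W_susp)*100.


P = (37.21 - 31.69) / (37.21 - 20.24) * 100 = 5.52 / 16.97 * 100 = 32.5%

32.5


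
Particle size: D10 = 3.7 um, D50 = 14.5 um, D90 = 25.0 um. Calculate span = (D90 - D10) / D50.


Span = (25.0 - 3.7) / 14.5 = 21.3 / 14.5 = 1.469

1.469


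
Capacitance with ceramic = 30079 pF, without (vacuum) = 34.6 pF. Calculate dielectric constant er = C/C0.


er = 30079 / 34.6 = 869.34

869.34


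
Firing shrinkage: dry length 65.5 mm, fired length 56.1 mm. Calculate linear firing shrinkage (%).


FS = (65.5 - 56.1) / 65.5 * 100 = 14.35%

14.35


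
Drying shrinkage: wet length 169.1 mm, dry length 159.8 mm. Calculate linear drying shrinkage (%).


DS = (169.1 - 159.8) / 169.1 * 100 = 5.5%

5.5


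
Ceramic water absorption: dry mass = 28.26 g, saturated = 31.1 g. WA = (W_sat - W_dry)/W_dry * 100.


WA = (31.1 - 28.26) / 28.26 * 100 = 10.05%

10.05


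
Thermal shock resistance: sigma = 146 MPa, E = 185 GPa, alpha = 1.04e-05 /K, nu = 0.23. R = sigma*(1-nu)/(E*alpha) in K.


R = 146*(1-0.23)/(185*1000*1.04e-05) = 58 K

58


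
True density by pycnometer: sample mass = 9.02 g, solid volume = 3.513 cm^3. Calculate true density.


TD = 9.02 / 3.513 = 2.568 g/cm^3

2.568


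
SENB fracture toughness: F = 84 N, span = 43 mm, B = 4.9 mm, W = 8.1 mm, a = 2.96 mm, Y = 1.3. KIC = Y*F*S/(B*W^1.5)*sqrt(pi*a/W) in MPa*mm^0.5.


KIC = 1.3*84*43/(4.9*8.1^1.5)*sqrt(pi*2.96/8.1) = 44.54

44.54


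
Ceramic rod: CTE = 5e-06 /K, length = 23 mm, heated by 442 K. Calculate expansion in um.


dL = 5e-06 * 23 * 442 * 1000 = 50.83 um

50.83


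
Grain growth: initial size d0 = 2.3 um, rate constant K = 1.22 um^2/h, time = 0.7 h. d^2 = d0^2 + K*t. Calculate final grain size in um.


d^2 = 2.3^2 + 1.22*0.7 = 6.144
d = sqrt(6.144) = 2.48 um

2.48


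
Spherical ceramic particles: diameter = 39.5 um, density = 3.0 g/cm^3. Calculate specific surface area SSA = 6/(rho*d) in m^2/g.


SSA = 6 / (3.0 * 39.5) = 0.051 m^2/g

0.051


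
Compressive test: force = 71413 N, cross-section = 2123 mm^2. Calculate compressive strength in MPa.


CS = 71413 / 2123 = 33.6 MPa

33.6


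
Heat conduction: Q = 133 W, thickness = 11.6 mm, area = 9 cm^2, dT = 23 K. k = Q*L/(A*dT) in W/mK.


k = 133*11.6/1000/(9/10000*23) = 74.53 W/mK

74.53


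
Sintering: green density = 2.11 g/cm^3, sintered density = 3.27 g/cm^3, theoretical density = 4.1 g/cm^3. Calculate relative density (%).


Relative = 3.27 / 4.1 * 100 = 79.8%

79.8


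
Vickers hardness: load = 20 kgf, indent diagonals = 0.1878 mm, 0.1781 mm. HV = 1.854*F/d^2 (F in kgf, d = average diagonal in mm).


d_avg = (0.1878+0.1781)/2 = 0.18295 mm
HV = 1.854*20/0.18295^2 = 1108

1108


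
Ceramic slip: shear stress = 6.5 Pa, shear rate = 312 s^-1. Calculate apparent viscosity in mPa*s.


eta = tau/gamma * 1000 = 6.5/312 * 1000 = 20.8 mPa*s

20.8


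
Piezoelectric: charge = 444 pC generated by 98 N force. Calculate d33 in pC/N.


d33 = 444 / 98 = 4.5 pC/N

4.5


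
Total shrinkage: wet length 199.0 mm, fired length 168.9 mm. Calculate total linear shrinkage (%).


TS = (199.0 - 168.9) / 199.0 * 100 = 15.13%

15.13


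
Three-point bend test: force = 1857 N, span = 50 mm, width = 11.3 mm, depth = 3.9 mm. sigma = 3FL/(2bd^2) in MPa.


sigma = 3*1857*50/(2*11.3*3.9^2) = 810.3 MPa

810.3


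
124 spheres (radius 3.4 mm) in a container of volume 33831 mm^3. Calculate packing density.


V_sphere = 4/3*pi*3.4^3 = 164.6362 mm^3
Total V = 124*164.6362 = 20414.8888 mm^3
PD = 20414.8888 / 33831 = 0.603

0.603


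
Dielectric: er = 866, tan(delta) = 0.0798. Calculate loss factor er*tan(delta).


Loss = 866 * 0.0798 = 69.107

69.107


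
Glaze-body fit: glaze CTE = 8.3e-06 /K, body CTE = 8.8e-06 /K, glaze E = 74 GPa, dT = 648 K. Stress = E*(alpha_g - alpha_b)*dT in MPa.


Stress = 74*1000*(8.3e-06 - 8.8e-06)*648 = -24.0 MPa

-24.0


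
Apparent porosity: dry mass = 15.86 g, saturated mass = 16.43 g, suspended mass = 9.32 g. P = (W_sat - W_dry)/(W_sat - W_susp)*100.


P = (16.43 - 15.86) / (16.43 - 9.32) * 100 = 0.57 / 7.11 * 100 = 8.0%

8.0


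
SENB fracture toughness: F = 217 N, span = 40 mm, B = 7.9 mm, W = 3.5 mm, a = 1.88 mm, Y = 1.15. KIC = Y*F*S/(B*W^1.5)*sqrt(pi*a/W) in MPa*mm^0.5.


KIC = 1.15*217*40/(7.9*3.5^1.5)*sqrt(pi*1.88/3.5) = 250.67

250.67


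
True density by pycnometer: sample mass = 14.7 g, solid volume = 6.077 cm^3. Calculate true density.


TD = 14.7 / 6.077 = 2.419 g/cm^3

2.419


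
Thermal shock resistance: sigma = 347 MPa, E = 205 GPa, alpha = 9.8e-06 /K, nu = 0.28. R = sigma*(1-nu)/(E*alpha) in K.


R = 347*(1-0.28)/(205*1000*9.8e-06) = 124 K

124


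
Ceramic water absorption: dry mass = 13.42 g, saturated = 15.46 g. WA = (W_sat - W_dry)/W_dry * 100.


WA = (15.46 - 13.42) / 13.42 * 100 = 15.2%

15.2


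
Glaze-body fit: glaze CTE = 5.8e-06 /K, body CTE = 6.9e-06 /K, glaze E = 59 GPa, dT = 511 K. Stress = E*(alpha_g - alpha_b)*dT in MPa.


Stress = 59*1000*(5.8e-06 - 6.9e-06)*511 = -33.2 MPa

-33.2


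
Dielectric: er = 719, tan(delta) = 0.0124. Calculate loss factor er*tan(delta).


Loss = 719 * 0.0124 = 8.916

8.916


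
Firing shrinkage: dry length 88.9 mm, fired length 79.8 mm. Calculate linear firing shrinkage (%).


FS = (88.9 - 79.8) / 88.9 * 100 = 10.24%

10.24


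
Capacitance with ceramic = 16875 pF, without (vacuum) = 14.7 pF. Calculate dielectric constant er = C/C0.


er = 16875 / 14.7 = 1147.96

1147.96


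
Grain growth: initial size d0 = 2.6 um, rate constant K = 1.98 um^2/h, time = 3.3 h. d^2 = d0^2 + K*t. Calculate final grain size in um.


d^2 = 2.6^2 + 1.98*3.3 = 13.294
d = sqrt(13.294) = 3.65 um

3.65


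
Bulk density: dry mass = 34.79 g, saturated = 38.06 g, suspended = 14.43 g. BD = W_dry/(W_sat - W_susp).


BD = 34.79 / (38.06 - 14.43) = 34.79 / 23.63 = 1.472 g/cm^3

1.472


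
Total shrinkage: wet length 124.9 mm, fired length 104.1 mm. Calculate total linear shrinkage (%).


TS = (124.9 - 104.1) / 124.9 * 100 = 16.65%

16.65


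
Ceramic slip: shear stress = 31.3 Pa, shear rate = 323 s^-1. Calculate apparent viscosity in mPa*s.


eta = tau/gamma * 1000 = 31.3/323 * 1000 = 96.9 mPa*s

96.9


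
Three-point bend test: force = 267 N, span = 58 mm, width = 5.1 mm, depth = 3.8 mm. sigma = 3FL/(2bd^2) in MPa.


sigma = 3*267*58/(2*5.1*3.8^2) = 315.4 MPa

315.4


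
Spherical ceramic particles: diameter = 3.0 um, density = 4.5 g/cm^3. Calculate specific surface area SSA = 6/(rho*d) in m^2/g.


SSA = 6 / (4.5 * 3.0) = 0.444 m^2/g

0.444


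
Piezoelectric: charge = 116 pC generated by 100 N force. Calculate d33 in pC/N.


d33 = 116 / 100 = 1.2 pC/N

1.2


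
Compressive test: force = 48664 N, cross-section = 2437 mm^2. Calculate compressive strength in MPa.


CS = 48664 / 2437 = 20.0 MPa

20.0


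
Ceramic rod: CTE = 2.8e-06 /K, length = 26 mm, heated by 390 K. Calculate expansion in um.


dL = 2.8e-06 * 26 * 390 * 1000 = 28.392 um

28.392


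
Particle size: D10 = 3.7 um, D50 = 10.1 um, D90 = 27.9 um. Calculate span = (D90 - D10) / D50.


Span = (27.9 - 3.7) / 10.1 = 24.2 / 10.1 = 2.396

2.396


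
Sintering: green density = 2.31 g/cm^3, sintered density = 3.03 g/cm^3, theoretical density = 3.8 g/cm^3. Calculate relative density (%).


Relative = 3.03 / 3.8 * 100 = 79.7%

79.7


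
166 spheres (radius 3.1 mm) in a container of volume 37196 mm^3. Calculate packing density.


V_sphere = 4/3*pi*3.1^3 = 124.7882 mm^3
Total V = 166*124.7882 = 20714.8412 mm^3
PD = 20714.8412 / 37196 = 0.557

0.557
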